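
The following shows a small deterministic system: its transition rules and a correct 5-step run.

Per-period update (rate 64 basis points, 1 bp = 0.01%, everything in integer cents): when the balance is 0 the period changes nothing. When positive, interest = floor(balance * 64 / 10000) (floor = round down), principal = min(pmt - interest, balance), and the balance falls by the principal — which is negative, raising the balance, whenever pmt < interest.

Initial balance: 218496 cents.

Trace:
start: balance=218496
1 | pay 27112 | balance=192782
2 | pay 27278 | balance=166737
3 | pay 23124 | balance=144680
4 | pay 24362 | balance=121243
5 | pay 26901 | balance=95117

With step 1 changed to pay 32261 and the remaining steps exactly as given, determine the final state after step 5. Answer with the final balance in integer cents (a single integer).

(re-executing from step 1 with the substitution; state before step 1: balance=218496)
1 | pay 32261 | balance=187633
2 | pay 27278 | balance=161555
3 | pay 23124 | balance=139464
4 | pay 24362 | balance=115994
5 | pay 26901 | balance=89835

89835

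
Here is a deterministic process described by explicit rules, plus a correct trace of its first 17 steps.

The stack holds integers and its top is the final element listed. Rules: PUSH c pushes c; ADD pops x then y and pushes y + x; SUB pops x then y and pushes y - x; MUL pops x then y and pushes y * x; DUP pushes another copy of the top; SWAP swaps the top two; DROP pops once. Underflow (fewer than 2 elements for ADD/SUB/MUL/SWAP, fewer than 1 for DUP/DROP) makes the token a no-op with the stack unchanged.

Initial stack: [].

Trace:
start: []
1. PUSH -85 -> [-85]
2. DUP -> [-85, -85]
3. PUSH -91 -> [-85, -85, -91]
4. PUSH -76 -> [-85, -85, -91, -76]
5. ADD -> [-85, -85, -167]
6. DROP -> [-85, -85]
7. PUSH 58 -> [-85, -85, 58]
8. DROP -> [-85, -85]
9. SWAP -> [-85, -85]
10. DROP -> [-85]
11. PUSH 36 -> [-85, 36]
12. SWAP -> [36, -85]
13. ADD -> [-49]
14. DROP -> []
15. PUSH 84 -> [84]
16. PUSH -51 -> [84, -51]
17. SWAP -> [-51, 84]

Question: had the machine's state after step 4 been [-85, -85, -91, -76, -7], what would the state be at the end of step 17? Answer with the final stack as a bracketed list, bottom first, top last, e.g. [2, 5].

[-85, -51, 84]

state after step 4 := [-85, -85, -91, -76, -7]
5. ADD -> [-85, -85, -91, -83]
6. DROP -> [-85, -85, -91]
7. PUSH 58 -> [-85, -85, -91, 58]
8. DROP -> [-85, -85, -91]
9. SWAP -> [-85, -91, -85]
10. DROP -> [-85, -91]
11. PUSH 36 -> [-85, -91, 36]
12. SWAP -> [-85, 36, -91]
13. ADD -> [-85, -55]
14. DROP -> [-85]
15. PUSH 84 -> [-85, 84]
16. PUSH -51 -> [-85, 84, -51]
17. SWAP -> [-85, -51, 84]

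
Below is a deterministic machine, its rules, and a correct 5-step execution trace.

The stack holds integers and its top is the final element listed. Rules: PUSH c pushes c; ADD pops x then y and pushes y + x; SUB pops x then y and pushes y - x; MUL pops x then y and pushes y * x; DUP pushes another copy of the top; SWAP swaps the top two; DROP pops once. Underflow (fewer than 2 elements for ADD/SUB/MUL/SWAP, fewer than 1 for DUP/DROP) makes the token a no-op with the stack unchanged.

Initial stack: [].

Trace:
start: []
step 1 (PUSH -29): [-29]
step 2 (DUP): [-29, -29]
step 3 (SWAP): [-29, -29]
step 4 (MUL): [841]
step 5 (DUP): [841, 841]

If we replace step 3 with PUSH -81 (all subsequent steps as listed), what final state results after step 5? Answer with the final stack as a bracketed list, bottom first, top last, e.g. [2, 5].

[-29, 2349, 2349]

(re-executing from step 3 with the substitution; state before step 3: [-29, -29])
step 3 (PUSH -81): [-29, -29, -81]
step 4 (MUL): [-29, 2349]
step 5 (DUP): [-29, 2349, 2349]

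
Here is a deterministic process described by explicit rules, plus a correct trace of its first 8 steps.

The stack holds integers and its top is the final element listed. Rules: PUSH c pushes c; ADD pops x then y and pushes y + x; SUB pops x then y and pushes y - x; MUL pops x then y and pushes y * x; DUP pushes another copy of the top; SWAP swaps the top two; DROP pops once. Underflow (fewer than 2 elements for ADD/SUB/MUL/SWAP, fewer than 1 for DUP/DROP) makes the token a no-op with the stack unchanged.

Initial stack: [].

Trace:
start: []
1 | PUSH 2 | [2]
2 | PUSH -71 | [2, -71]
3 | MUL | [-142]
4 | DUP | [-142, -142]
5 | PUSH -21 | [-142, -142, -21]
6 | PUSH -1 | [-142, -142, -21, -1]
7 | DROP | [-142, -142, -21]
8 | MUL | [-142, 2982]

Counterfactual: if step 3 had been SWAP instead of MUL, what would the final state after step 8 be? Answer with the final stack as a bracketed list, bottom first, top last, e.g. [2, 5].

(re-executing from step 3 with the substitution; state before step 3: [2, -71])
3 | SWAP | [-71, 2]
4 | DUP | [-71, 2, 2]
5 | PUSH -21 | [-71, 2, 2, -21]
6 | PUSH -1 | [-71, 2, 2, -21, -1]
7 | DROP | [-71, 2, 2, -21]
8 | MUL | [-71, 2, -42]

[-71, 2, -42]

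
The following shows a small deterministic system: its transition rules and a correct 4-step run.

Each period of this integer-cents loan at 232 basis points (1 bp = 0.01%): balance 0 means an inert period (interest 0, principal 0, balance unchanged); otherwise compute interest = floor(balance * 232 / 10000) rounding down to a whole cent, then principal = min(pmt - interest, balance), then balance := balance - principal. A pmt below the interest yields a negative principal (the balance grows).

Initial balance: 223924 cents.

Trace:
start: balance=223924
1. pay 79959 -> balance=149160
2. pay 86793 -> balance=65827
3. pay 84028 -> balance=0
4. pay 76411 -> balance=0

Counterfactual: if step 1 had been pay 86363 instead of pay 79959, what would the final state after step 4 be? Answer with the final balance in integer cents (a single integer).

0

(re-executing from step 1 with the substitution; state before step 1: balance=223924)
1. pay 86363 -> balance=142756
2. pay 86793 -> balance=59274
3. pay 84028 -> balance=0
4. pay 76411 -> balance=0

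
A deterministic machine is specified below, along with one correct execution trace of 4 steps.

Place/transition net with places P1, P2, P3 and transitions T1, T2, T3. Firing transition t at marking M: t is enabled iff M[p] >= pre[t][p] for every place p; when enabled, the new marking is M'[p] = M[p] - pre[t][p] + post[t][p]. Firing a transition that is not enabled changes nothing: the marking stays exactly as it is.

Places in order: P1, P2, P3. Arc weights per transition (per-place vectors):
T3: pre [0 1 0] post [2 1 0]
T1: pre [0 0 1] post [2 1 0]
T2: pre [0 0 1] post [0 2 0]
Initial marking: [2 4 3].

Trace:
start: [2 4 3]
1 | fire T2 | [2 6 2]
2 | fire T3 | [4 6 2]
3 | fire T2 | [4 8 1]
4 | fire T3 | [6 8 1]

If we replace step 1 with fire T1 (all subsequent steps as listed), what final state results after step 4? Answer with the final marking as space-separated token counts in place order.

(re-executing from step 1 with the substitution; state before step 1: [2 4 3])
1 | fire T1 | [4 5 2]
2 | fire T3 | [6 5 2]
3 | fire T2 | [6 7 1]
4 | fire T3 | [8 7 1]

8 7 1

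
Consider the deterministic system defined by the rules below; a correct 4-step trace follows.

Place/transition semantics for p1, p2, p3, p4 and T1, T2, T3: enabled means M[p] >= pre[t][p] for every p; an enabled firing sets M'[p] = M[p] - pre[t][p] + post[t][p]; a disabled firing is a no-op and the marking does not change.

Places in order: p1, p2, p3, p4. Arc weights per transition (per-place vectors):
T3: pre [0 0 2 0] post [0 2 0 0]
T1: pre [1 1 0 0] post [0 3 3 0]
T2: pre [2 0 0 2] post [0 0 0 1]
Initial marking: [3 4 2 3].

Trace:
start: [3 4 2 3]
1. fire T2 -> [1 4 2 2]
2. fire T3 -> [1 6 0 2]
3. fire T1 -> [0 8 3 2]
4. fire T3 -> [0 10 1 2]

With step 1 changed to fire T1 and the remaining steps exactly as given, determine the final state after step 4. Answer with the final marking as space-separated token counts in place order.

1 12 4 3

(re-executing from step 1 with the substitution; state before step 1: [3 4 2 3])
1. fire T1 -> [2 6 5 3]
2. fire T3 -> [2 8 3 3]
3. fire T1 -> [1 10 6 3]
4. fire T3 -> [1 12 4 3]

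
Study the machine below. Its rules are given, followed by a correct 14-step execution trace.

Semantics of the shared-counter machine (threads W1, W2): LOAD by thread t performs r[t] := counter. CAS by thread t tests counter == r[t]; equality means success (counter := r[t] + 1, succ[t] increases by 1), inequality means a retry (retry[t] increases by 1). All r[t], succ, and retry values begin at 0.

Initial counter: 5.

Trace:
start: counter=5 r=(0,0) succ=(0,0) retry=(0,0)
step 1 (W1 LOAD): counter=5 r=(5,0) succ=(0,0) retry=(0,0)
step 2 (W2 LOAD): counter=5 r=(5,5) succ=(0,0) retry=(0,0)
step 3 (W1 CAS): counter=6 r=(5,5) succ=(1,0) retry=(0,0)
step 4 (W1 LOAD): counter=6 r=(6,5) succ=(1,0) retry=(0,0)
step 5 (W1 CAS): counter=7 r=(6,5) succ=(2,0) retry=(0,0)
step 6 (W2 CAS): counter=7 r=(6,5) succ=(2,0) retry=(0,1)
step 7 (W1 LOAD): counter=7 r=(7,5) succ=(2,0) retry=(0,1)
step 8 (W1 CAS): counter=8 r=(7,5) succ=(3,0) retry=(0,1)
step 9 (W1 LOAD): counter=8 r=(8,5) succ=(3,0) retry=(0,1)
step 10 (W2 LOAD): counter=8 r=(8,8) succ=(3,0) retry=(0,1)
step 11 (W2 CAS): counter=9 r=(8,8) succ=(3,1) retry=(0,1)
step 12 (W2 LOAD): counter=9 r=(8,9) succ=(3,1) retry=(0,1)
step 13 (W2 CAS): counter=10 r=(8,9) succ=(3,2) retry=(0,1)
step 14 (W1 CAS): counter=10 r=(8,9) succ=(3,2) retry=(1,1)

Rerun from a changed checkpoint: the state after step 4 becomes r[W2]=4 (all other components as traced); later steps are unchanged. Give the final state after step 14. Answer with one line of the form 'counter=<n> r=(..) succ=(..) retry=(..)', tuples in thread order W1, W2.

state after step 4 := counter=6 r=(6,4) succ=(1,0) retry=(0,0)
step 5 (W1 CAS): counter=7 r=(6,4) succ=(2,0) retry=(0,0)
step 6 (W2 CAS): counter=7 r=(6,4) succ=(2,0) retry=(0,1)
step 7 (W1 LOAD): counter=7 r=(7,4) succ=(2,0) retry=(0,1)
step 8 (W1 CAS): counter=8 r=(7,4) succ=(3,0) retry=(0,1)
step 9 (W1 LOAD): counter=8 r=(8,4) succ=(3,0) retry=(0,1)
step 10 (W2 LOAD): counter=8 r=(8,8) succ=(3,0) retry=(0,1)
step 11 (W2 CAS): counter=9 r=(8,8) succ=(3,1) retry=(0,1)
step 12 (W2 LOAD): counter=9 r=(8,9) succ=(3,1) retry=(0,1)
step 13 (W2 CAS): counter=10 r=(8,9) succ=(3,2) retry=(0,1)
step 14 (W1 CAS): counter=10 r=(8,9) succ=(3,2) retry=(1,1)

counter=10 r=(8,9) succ=(3,2) retry=(1,1)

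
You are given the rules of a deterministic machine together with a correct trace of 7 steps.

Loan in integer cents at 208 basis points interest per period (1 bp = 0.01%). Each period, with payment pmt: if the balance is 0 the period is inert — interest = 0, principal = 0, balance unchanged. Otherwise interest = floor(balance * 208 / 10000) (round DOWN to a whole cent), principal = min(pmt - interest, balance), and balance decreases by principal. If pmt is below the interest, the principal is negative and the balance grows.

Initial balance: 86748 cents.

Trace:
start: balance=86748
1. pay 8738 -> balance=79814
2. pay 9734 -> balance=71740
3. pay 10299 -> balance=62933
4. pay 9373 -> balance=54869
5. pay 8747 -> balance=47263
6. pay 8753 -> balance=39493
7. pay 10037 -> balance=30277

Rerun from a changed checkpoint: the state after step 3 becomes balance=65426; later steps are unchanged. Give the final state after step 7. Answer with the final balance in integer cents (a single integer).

state after step 3 := balance=65426
4. pay 9373 -> balance=57413
5. pay 8747 -> balance=49860
6. pay 8753 -> balance=42144
7. pay 10037 -> balance=32983

32983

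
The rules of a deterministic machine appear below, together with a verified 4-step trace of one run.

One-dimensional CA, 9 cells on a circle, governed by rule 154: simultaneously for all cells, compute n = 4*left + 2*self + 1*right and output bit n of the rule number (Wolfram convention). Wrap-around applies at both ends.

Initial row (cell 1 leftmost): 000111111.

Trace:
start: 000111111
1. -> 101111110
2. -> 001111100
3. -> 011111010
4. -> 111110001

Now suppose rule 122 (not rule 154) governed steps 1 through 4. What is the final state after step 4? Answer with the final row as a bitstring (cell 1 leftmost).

(re-executing steps 1..4 under rule 122; state before step 1: 000111111)
1. -> 101100001
2. -> 111110011
3. -> 000011110
4. -> 000110011

000110011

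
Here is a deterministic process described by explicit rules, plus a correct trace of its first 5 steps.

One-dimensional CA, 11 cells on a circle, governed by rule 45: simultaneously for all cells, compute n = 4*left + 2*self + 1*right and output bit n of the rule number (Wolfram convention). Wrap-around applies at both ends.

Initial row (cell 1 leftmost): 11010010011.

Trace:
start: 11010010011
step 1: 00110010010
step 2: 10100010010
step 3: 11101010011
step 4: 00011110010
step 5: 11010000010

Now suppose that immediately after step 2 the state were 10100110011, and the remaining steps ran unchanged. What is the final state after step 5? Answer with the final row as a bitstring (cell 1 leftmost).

01010111110

state after step 2 := 10100110011
step 3: 01100100010
step 4: 01000101010
step 5: 01010111110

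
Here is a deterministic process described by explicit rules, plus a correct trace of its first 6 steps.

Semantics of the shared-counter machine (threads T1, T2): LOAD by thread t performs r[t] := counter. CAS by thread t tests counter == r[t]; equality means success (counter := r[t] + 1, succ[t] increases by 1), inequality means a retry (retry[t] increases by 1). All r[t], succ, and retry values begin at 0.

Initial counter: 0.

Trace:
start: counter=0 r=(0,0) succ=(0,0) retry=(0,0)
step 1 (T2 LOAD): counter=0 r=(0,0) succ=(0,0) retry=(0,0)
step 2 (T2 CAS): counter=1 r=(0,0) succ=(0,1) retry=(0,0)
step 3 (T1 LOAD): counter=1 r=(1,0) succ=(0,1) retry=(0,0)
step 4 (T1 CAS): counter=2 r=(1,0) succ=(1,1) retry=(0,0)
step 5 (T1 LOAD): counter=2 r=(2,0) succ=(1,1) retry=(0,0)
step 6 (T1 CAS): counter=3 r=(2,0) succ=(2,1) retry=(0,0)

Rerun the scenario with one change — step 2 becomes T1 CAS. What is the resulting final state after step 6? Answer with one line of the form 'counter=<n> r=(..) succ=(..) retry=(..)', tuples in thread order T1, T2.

(re-executing from step 2 with the substitution; state before step 2: counter=0 r=(0,0) succ=(0,0) retry=(0,0))
step 2 (T1 CAS): counter=1 r=(0,0) succ=(1,0) retry=(0,0)
step 3 (T1 LOAD): counter=1 r=(1,0) succ=(1,0) retry=(0,0)
step 4 (T1 CAS): counter=2 r=(1,0) succ=(2,0) retry=(0,0)
step 5 (T1 LOAD): counter=2 r=(2,0) succ=(2,0) retry=(0,0)
step 6 (T1 CAS): counter=3 r=(2,0) succ=(3,0) retry=(0,0)

counter=3 r=(2,0) succ=(3,0) retry=(0,0)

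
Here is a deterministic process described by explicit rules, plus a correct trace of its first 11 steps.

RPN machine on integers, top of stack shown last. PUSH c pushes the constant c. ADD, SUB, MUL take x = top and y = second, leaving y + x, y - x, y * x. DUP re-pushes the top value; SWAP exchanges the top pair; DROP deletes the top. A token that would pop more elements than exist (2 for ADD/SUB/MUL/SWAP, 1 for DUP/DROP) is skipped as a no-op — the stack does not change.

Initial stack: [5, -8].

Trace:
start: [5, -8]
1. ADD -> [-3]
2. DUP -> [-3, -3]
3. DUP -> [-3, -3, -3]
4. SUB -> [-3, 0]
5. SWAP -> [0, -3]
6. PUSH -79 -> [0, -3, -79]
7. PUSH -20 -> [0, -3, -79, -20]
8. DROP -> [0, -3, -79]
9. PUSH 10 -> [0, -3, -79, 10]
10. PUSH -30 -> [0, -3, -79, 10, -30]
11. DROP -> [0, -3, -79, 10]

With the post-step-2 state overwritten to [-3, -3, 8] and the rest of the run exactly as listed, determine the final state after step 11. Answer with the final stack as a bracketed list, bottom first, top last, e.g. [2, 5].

[-3, 0, -3, -79, 10]

state after step 2 := [-3, -3, 8]
3. DUP -> [-3, -3, 8, 8]
4. SUB -> [-3, -3, 0]
5. SWAP -> [-3, 0, -3]
6. PUSH -79 -> [-3, 0, -3, -79]
7. PUSH -20 -> [-3, 0, -3, -79, -20]
8. DROP -> [-3, 0, -3, -79]
9. PUSH 10 -> [-3, 0, -3, -79, 10]
10. PUSH -30 -> [-3, 0, -3, -79, 10, -30]
11. DROP -> [-3, 0, -3, -79, 10]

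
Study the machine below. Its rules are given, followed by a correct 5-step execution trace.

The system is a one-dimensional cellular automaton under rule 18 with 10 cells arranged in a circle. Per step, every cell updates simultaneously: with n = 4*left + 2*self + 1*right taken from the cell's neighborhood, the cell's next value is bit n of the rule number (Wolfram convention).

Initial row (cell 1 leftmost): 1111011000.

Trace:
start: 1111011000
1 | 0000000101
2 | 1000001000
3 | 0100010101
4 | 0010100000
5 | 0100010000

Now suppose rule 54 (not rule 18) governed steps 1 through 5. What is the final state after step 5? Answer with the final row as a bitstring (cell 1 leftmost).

(re-executing steps 1..5 under rule 54; state before step 1: 1111011000)
1 | 0000100101
2 | 1001111111
3 | 0110000000
4 | 1001000000
5 | 1111100001

1111100001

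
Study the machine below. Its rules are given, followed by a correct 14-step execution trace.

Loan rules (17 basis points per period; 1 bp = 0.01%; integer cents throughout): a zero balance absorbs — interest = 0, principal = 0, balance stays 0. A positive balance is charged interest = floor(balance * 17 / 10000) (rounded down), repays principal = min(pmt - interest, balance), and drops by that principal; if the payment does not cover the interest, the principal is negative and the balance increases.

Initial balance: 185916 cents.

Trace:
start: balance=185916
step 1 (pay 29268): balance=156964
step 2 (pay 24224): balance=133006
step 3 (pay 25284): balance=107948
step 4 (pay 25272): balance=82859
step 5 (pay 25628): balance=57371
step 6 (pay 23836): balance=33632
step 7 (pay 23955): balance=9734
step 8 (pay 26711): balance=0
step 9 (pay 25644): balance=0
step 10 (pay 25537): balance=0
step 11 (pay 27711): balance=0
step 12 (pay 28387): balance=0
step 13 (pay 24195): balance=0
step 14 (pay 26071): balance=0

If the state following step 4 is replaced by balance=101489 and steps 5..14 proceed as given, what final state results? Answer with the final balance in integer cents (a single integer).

0

state after step 4 := balance=101489
step 5 (pay 25628): balance=76033
step 6 (pay 23836): balance=52326
step 7 (pay 23955): balance=28459
step 8 (pay 26711): balance=1796
step 9 (pay 25644): balance=0
step 10 (pay 25537): balance=0
step 11 (pay 27711): balance=0
step 12 (pay 28387): balance=0
step 13 (pay 24195): balance=0
step 14 (pay 26071): balance=0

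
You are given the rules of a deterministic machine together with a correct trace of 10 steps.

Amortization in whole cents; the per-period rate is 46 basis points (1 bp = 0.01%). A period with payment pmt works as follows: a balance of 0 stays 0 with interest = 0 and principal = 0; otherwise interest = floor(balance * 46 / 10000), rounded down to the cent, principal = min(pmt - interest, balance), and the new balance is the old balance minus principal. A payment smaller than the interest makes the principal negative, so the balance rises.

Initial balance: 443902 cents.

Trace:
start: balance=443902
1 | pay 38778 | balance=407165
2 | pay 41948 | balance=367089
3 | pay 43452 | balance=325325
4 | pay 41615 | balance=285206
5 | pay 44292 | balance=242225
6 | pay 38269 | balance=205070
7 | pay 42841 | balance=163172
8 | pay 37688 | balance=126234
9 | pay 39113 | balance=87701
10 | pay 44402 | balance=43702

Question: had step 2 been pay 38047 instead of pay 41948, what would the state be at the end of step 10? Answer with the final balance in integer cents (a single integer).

(re-executing from step 2 with the substitution; state before step 2: balance=407165)
2 | pay 38047 | balance=370990
3 | pay 43452 | balance=329244
4 | pay 41615 | balance=289143
5 | pay 44292 | balance=246181
6 | pay 38269 | balance=209044
7 | pay 42841 | balance=167164
8 | pay 37688 | balance=130244
9 | pay 39113 | balance=91730
10 | pay 44402 | balance=47749

47749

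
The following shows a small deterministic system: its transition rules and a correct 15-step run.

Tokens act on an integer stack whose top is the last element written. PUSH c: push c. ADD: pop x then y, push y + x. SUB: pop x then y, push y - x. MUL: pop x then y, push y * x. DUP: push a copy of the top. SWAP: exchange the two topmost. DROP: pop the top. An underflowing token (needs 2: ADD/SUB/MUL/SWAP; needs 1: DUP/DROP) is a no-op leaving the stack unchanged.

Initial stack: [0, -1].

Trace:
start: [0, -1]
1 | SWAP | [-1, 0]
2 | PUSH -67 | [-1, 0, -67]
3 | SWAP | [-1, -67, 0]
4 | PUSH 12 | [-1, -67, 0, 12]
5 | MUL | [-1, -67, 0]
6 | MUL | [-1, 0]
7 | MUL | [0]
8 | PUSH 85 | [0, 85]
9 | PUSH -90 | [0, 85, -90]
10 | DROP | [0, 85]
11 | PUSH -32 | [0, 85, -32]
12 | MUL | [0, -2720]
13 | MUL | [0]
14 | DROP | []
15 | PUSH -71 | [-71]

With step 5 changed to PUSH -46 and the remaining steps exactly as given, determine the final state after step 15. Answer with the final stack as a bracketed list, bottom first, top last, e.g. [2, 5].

(re-executing from step 5 with the substitution; state before step 5: [-1, -67, 0, 12])
5 | PUSH -46 | [-1, -67, 0, 12, -46]
6 | MUL | [-1, -67, 0, -552]
7 | MUL | [-1, -67, 0]
8 | PUSH 85 | [-1, -67, 0, 85]
9 | PUSH -90 | [-1, -67, 0, 85, -90]
10 | DROP | [-1, -67, 0, 85]
11 | PUSH -32 | [-1, -67, 0, 85, -32]
12 | MUL | [-1, -67, 0, -2720]
13 | MUL | [-1, -67, 0]
14 | DROP | [-1, -67]
15 | PUSH -71 | [-1, -67, -71]

[-1, -67, -71]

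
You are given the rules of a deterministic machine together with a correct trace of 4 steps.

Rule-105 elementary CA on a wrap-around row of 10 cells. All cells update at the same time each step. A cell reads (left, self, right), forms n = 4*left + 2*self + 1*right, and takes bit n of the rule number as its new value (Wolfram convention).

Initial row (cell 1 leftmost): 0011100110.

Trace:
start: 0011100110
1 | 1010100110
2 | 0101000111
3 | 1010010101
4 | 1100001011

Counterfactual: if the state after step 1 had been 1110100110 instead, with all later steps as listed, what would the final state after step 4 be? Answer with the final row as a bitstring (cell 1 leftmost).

state after step 1 := 1110100110
2 | 1011000111
3 | 1111010100
4 | 1001101000

1001101000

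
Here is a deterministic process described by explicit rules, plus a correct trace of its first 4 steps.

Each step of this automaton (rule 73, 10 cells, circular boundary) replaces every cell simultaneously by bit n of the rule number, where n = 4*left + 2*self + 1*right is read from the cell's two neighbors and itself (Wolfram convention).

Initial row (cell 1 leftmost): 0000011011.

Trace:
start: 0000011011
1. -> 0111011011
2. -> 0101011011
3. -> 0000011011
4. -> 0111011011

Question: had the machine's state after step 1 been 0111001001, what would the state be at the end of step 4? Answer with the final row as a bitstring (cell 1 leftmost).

state after step 1 := 0111001001
2. -> 0101000000
3. -> 0000011111
4. -> 0111010001

0111010001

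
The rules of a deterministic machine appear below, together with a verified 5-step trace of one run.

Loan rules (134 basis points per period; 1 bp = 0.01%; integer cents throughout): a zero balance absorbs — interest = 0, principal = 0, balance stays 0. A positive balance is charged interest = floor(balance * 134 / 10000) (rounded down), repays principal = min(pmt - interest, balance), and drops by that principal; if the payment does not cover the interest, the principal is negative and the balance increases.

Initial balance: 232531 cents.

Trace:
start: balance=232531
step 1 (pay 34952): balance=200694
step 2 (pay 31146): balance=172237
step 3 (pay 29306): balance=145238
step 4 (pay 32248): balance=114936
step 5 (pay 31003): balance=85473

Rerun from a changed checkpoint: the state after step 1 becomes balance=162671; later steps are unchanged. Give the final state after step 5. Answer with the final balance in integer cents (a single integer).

state after step 1 := balance=162671
step 2 (pay 31146): balance=133704
step 3 (pay 29306): balance=106189
step 4 (pay 32248): balance=75363
step 5 (pay 31003): balance=45369

45369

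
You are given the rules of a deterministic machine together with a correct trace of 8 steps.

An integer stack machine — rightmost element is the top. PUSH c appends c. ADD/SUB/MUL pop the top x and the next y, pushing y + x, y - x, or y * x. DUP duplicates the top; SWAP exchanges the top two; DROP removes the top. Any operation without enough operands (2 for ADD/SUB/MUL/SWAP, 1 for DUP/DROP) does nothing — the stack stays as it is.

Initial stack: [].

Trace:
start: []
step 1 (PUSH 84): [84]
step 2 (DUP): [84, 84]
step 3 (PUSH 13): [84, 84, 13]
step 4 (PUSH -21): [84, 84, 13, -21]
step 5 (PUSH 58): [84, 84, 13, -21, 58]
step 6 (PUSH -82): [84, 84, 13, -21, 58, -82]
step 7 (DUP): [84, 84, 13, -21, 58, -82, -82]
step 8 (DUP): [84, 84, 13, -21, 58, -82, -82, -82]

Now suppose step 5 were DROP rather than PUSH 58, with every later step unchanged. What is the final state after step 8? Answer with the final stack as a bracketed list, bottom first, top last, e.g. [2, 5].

(re-executing from step 5 with the substitution; state before step 5: [84, 84, 13, -21])
step 5 (DROP): [84, 84, 13]
step 6 (PUSH -82): [84, 84, 13, -82]
step 7 (DUP): [84, 84, 13, -82, -82]
step 8 (DUP): [84, 84, 13, -82, -82, -82]

[84, 84, 13, -82, -82, -82]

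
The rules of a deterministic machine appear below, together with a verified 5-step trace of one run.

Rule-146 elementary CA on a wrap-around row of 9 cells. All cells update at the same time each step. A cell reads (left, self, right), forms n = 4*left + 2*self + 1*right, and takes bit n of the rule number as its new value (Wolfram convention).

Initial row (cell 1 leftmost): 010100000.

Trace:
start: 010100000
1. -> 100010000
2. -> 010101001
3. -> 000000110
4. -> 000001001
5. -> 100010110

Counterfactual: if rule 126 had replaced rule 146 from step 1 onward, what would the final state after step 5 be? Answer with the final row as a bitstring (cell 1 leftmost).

110110000

(re-executing steps 1..5 under rule 126; state before step 1: 010100000)
1. -> 111110000
2. -> 100011001
3. -> 110111111
4. -> 011100000
5. -> 110110000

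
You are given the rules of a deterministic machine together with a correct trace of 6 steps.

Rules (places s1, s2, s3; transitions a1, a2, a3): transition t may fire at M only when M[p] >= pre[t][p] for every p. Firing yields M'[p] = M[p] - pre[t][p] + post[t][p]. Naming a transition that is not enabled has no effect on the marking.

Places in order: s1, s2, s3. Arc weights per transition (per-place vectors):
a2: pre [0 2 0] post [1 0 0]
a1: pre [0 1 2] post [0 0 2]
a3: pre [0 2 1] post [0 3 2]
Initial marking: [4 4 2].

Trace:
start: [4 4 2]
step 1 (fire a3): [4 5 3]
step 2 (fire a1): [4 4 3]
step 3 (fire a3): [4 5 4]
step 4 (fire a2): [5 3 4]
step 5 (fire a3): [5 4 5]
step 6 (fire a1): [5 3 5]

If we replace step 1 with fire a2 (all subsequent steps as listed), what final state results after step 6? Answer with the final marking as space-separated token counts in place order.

5 0 2

(re-executing from step 1 with the substitution; state before step 1: [4 4 2])
step 1 (fire a2): [5 2 2]
step 2 (fire a1): [5 1 2]
step 3 (fire a3): [5 1 2]
step 4 (fire a2): [5 1 2]
step 5 (fire a3): [5 1 2]
step 6 (fire a1): [5 0 2]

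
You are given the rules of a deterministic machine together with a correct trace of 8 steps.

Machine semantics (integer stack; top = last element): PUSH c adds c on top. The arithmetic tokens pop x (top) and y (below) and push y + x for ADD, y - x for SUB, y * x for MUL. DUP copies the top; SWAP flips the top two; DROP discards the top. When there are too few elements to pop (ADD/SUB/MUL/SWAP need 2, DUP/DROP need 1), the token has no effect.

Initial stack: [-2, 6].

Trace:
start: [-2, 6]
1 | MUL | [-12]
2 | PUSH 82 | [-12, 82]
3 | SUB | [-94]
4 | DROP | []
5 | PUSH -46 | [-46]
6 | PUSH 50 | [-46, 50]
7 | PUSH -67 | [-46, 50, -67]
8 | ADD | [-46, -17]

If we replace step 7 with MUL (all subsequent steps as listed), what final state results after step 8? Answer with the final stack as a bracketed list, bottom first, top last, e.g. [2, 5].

(re-executing from step 7 with the substitution; state before step 7: [-46, 50])
7 | MUL | [-2300]
8 | ADD | [-2300]

[-2300]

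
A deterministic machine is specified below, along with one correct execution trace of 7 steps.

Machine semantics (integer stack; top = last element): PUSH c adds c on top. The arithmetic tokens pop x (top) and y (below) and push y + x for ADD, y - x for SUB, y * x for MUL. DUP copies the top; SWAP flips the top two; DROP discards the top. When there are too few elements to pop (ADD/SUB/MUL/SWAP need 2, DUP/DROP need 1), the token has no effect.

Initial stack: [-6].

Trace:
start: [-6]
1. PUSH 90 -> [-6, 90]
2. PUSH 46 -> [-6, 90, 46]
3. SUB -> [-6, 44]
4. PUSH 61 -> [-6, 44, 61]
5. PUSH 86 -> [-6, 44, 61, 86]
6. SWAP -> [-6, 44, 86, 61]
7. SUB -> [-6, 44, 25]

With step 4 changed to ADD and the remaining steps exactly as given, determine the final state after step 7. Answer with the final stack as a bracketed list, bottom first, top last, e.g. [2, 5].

(re-executing from step 4 with the substitution; state before step 4: [-6, 44])
4. ADD -> [38]
5. PUSH 86 -> [38, 86]
6. SWAP -> [86, 38]
7. SUB -> [48]

[48]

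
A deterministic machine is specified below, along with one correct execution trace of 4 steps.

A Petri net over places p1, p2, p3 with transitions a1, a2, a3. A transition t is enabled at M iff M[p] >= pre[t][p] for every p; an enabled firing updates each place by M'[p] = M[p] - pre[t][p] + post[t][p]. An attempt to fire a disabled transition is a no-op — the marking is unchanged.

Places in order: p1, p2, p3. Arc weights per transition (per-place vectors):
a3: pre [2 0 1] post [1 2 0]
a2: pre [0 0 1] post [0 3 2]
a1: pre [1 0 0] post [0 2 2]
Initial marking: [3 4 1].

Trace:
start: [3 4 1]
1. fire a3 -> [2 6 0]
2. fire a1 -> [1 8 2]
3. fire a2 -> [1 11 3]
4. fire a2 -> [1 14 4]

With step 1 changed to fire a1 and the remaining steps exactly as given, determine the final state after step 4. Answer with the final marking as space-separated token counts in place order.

(re-executing from step 1 with the substitution; state before step 1: [3 4 1])
1. fire a1 -> [2 6 3]
2. fire a1 -> [1 8 5]
3. fire a2 -> [1 11 6]
4. fire a2 -> [1 14 7]

1 14 7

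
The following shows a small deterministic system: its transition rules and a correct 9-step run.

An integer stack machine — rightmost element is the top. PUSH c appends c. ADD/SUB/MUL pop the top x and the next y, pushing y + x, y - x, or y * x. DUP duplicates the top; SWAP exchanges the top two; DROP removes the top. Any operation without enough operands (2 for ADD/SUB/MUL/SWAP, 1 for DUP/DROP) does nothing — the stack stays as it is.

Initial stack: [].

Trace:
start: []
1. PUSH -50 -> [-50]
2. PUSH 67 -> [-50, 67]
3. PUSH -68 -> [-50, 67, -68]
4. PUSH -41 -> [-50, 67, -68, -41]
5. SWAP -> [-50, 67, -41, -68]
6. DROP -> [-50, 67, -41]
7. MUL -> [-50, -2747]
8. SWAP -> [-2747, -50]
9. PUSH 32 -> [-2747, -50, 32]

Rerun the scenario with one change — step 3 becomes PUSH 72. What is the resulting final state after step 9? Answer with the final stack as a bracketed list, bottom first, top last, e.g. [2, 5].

[-2747, -50, 32]

(re-executing from step 3 with the substitution; state before step 3: [-50, 67])
3. PUSH 72 -> [-50, 67, 72]
4. PUSH -41 -> [-50, 67, 72, -41]
5. SWAP -> [-50, 67, -41, 72]
6. DROP -> [-50, 67, -41]
7. MUL -> [-50, -2747]
8. SWAP -> [-2747, -50]
9. PUSH 32 -> [-2747, -50, 32]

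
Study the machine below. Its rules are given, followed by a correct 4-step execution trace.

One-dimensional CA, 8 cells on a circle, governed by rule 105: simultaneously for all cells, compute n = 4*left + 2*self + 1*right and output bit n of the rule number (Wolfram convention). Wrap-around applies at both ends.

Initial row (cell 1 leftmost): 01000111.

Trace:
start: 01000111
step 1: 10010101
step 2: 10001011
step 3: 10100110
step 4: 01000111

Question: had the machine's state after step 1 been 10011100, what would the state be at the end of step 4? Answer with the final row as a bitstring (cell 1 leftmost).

01000001

state after step 1 := 10011100
step 2: 00010100
step 3: 11001001
step 4: 01000001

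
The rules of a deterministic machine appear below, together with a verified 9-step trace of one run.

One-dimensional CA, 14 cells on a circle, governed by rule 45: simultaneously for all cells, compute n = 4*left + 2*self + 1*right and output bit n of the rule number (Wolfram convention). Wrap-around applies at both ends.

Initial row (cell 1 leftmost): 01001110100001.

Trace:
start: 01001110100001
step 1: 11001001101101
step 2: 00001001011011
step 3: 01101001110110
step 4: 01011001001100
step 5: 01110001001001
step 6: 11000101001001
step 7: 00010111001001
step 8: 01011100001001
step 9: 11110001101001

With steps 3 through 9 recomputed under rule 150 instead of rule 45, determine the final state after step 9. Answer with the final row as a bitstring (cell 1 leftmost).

(re-executing steps 3..9 under rule 150; state before step 3: 00001001011011)
step 3: 10011111000000
step 4: 11101110100001
step 5: 11000100110010
step 6: 00101111001110
step 7: 01100110110101
step 8: 00011000000101
step 9: 10100100001101

10100100001101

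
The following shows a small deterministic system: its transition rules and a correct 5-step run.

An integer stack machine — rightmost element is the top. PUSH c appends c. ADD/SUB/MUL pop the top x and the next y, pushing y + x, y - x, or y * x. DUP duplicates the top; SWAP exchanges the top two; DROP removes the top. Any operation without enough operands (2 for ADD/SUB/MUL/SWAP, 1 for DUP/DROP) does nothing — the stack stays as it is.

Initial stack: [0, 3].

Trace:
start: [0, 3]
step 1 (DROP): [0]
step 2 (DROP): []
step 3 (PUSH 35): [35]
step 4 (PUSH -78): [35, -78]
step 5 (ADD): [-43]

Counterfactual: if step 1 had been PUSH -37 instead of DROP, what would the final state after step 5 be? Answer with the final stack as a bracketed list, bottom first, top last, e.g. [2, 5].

[0, 3, -43]

(re-executing from step 1 with the substitution; state before step 1: [0, 3])
step 1 (PUSH -37): [0, 3, -37]
step 2 (DROP): [0, 3]
step 3 (PUSH 35): [0, 3, 35]
step 4 (PUSH -78): [0, 3, 35, -78]
step 5 (ADD): [0, 3, -43]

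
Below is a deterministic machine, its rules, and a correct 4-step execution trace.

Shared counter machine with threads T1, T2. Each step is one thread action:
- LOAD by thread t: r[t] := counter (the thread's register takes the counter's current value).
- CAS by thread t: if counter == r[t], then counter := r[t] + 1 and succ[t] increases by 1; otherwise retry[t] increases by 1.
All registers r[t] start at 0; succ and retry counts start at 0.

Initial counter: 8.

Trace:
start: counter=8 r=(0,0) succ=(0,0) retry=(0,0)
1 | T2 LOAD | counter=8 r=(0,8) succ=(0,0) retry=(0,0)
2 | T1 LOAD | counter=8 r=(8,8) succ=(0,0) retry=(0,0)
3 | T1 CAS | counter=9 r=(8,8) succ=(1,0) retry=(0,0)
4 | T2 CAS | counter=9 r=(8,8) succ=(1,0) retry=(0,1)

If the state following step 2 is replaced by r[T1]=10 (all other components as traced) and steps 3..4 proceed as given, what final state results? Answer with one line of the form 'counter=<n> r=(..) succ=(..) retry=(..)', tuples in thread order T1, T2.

state after step 2 := counter=8 r=(10,8) succ=(0,0) retry=(0,0)
3 | T1 CAS | counter=8 r=(10,8) succ=(0,0) retry=(1,0)
4 | T2 CAS | counter=9 r=(10,8) succ=(0,1) retry=(1,0)

counter=9 r=(10,8) succ=(0,1) retry=(1,0)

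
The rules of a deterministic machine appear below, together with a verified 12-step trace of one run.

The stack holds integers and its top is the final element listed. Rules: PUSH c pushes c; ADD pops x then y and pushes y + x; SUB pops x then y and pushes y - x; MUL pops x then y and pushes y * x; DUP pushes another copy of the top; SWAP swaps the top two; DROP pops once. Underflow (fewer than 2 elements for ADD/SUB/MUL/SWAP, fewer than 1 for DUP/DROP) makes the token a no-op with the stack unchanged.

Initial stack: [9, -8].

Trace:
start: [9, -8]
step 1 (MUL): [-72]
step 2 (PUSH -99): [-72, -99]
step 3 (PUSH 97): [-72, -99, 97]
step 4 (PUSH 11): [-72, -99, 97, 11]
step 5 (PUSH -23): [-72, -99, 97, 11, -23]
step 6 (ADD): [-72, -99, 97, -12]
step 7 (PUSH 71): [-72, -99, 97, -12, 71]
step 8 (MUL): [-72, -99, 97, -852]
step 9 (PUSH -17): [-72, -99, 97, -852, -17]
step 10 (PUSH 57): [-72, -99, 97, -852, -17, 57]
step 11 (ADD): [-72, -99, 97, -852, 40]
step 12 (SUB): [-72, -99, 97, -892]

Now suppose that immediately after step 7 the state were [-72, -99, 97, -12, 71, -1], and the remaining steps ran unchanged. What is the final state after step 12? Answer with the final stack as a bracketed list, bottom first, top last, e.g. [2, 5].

[-72, -99, 97, -12, -111]

state after step 7 := [-72, -99, 97, -12, 71, -1]
step 8 (MUL): [-72, -99, 97, -12, -71]
step 9 (PUSH -17): [-72, -99, 97, -12, -71, -17]
step 10 (PUSH 57): [-72, -99, 97, -12, -71, -17, 57]
step 11 (ADD): [-72, -99, 97, -12, -71, 40]
step 12 (SUB): [-72, -99, 97, -12, -111]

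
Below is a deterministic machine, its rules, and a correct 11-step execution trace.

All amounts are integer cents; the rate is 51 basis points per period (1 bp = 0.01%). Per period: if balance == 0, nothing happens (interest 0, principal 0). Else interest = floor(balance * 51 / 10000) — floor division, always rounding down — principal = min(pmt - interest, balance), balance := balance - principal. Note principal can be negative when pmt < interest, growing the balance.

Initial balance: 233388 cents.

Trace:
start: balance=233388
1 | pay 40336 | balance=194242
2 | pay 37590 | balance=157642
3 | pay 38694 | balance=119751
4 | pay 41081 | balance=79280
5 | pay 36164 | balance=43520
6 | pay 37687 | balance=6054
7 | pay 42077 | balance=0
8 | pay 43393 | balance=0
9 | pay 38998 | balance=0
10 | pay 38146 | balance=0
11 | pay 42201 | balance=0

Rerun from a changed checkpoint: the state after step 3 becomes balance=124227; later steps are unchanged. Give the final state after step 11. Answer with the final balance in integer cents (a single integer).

0

state after step 3 := balance=124227
4 | pay 41081 | balance=83779
5 | pay 36164 | balance=48042
6 | pay 37687 | balance=10600
7 | pay 42077 | balance=0
8 | pay 43393 | balance=0
9 | pay 38998 | balance=0
10 | pay 38146 | balance=0
11 | pay 42201 | balance=0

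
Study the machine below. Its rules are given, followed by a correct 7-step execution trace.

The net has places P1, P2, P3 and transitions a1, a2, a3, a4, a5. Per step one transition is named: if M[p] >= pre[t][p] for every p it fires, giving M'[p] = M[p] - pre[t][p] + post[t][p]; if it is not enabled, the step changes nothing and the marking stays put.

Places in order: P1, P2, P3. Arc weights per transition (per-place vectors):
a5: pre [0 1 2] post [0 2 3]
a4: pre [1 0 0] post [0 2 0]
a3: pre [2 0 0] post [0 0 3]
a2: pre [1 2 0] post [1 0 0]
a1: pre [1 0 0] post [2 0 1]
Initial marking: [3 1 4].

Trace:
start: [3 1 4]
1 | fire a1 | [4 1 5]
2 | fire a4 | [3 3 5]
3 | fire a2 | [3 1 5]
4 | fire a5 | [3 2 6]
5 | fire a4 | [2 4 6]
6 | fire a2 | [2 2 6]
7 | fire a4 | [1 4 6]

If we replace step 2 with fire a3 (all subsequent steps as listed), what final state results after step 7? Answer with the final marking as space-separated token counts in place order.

0 4 9

(re-executing from step 2 with the substitution; state before step 2: [4 1 5])
2 | fire a3 | [2 1 8]
3 | fire a2 | [2 1 8]
4 | fire a5 | [2 2 9]
5 | fire a4 | [1 4 9]
6 | fire a2 | [1 2 9]
7 | fire a4 | [0 4 9]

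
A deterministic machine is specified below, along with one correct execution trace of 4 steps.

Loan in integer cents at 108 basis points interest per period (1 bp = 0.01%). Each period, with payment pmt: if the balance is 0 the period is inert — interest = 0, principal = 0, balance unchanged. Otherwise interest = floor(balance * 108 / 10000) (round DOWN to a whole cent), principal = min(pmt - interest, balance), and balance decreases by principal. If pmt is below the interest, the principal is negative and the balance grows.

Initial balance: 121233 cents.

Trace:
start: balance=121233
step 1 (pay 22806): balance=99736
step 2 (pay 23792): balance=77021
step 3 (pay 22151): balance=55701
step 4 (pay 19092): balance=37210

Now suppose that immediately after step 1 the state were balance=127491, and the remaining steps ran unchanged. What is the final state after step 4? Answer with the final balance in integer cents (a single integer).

65873

state after step 1 := balance=127491
step 2 (pay 23792): balance=105075
step 3 (pay 22151): balance=84058
step 4 (pay 19092): balance=65873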